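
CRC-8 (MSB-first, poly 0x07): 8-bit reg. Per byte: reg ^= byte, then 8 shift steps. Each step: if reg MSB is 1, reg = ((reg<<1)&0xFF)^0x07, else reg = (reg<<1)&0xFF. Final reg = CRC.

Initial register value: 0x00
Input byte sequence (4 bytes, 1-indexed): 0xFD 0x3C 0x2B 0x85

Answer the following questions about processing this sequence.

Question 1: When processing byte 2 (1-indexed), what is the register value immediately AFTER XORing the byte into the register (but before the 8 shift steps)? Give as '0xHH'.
Answer: 0xC1

Derivation:
Register before byte 2: 0xFD
Byte 2: 0x3C
0xFD XOR 0x3C = 0xC1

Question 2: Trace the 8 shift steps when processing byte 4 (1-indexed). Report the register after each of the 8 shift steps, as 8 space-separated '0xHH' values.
Answer: 0x5F 0xBE 0x7B 0xF6 0xEB 0xD1 0xA5 0x4D

Derivation:
After byte 1 (0xFD): reg=0xFD
After byte 2 (0x3C): reg=0x49
After byte 3 (0x2B): reg=0x29
Register before byte 4: 0x29
After XOR with byte 0x85: 0xAC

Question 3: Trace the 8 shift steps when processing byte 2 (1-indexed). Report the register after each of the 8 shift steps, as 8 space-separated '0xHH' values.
After byte 1 (0xFD): reg=0xFD
Register before byte 2: 0xFD
After XOR with byte 0x3C: 0xC1

Answer: 0x85 0x0D 0x1A 0x34 0x68 0xD0 0xA7 0x49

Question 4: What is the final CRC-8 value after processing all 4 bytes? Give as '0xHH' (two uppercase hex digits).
After byte 1 (0xFD): reg=0xFD
After byte 2 (0x3C): reg=0x49
After byte 3 (0x2B): reg=0x29
After byte 4 (0x85): reg=0x4D

Answer: 0x4D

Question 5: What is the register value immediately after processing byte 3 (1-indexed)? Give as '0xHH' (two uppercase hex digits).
Answer: 0x29

Derivation:
After byte 1 (0xFD): reg=0xFD
After byte 2 (0x3C): reg=0x49
After byte 3 (0x2B): reg=0x29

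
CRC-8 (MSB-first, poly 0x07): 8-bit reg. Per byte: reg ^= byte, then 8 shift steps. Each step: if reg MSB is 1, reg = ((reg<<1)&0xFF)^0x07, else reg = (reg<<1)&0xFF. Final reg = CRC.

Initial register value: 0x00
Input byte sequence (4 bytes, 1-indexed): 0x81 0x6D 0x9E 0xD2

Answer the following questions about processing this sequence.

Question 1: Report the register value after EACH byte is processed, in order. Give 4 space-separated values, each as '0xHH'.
0x8E 0xA7 0xAF 0x74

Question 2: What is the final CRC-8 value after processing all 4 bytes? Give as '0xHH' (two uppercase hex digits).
After byte 1 (0x81): reg=0x8E
After byte 2 (0x6D): reg=0xA7
After byte 3 (0x9E): reg=0xAF
After byte 4 (0xD2): reg=0x74

Answer: 0x74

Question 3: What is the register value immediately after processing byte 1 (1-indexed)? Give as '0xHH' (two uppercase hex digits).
Answer: 0x8E

Derivation:
After byte 1 (0x81): reg=0x8E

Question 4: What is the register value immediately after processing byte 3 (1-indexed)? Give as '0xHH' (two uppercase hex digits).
After byte 1 (0x81): reg=0x8E
After byte 2 (0x6D): reg=0xA7
After byte 3 (0x9E): reg=0xAF

Answer: 0xAF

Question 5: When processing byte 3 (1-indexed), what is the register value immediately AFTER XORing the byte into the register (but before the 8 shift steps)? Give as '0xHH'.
Answer: 0x39

Derivation:
Register before byte 3: 0xA7
Byte 3: 0x9E
0xA7 XOR 0x9E = 0x39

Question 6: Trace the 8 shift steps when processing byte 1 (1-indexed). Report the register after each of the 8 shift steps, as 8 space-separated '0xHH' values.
Register before byte 1: 0x00
After XOR with byte 0x81: 0x81

Answer: 0x05 0x0A 0x14 0x28 0x50 0xA0 0x47 0x8E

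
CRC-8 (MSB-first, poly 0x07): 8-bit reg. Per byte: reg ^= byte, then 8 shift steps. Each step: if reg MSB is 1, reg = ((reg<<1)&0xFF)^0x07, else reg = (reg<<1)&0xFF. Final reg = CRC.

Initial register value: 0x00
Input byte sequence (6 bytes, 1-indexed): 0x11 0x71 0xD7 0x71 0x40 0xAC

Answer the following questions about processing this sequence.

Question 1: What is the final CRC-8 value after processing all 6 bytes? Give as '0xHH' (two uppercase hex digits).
After byte 1 (0x11): reg=0x77
After byte 2 (0x71): reg=0x12
After byte 3 (0xD7): reg=0x55
After byte 4 (0x71): reg=0xFC
After byte 5 (0x40): reg=0x3D
After byte 6 (0xAC): reg=0xFE

Answer: 0xFE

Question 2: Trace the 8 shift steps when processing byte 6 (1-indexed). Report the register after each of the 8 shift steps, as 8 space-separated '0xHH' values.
After byte 1 (0x11): reg=0x77
After byte 2 (0x71): reg=0x12
After byte 3 (0xD7): reg=0x55
After byte 4 (0x71): reg=0xFC
After byte 5 (0x40): reg=0x3D
Register before byte 6: 0x3D
After XOR with byte 0xAC: 0x91

Answer: 0x25 0x4A 0x94 0x2F 0x5E 0xBC 0x7F 0xFE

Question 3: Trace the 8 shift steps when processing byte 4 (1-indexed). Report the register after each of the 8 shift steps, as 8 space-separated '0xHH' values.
Answer: 0x48 0x90 0x27 0x4E 0x9C 0x3F 0x7E 0xFC

Derivation:
After byte 1 (0x11): reg=0x77
After byte 2 (0x71): reg=0x12
After byte 3 (0xD7): reg=0x55
Register before byte 4: 0x55
After XOR with byte 0x71: 0x24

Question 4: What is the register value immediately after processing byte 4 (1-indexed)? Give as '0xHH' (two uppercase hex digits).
After byte 1 (0x11): reg=0x77
After byte 2 (0x71): reg=0x12
After byte 3 (0xD7): reg=0x55
After byte 4 (0x71): reg=0xFC

Answer: 0xFC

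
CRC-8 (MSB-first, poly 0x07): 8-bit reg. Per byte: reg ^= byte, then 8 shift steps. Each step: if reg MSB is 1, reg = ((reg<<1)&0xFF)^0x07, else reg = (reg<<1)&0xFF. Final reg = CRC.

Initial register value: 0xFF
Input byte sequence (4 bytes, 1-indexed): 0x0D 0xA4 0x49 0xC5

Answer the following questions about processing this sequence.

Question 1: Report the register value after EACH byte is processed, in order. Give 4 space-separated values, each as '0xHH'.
0xD0 0x4B 0x0E 0x7F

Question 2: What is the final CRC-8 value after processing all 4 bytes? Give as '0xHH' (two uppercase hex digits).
Answer: 0x7F

Derivation:
After byte 1 (0x0D): reg=0xD0
After byte 2 (0xA4): reg=0x4B
After byte 3 (0x49): reg=0x0E
After byte 4 (0xC5): reg=0x7F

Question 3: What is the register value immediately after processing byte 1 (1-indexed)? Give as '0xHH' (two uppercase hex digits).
After byte 1 (0x0D): reg=0xD0

Answer: 0xD0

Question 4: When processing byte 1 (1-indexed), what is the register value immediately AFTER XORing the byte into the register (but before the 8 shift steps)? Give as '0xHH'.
Register before byte 1: 0xFF
Byte 1: 0x0D
0xFF XOR 0x0D = 0xF2

Answer: 0xF2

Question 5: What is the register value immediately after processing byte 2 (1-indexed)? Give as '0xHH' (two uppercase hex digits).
After byte 1 (0x0D): reg=0xD0
After byte 2 (0xA4): reg=0x4B

Answer: 0x4B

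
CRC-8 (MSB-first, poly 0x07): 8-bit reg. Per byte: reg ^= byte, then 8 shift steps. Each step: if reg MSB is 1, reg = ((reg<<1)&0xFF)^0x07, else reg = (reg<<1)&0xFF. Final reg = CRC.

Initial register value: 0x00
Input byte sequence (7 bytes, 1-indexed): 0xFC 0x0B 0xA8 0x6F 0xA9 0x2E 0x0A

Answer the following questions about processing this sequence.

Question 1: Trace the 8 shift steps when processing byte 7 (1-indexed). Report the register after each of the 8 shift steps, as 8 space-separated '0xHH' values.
After byte 1 (0xFC): reg=0xFA
After byte 2 (0x0B): reg=0xD9
After byte 3 (0xA8): reg=0x50
After byte 4 (0x6F): reg=0xBD
After byte 5 (0xA9): reg=0x6C
After byte 6 (0x2E): reg=0xC9
Register before byte 7: 0xC9
After XOR with byte 0x0A: 0xC3

Answer: 0x81 0x05 0x0A 0x14 0x28 0x50 0xA0 0x47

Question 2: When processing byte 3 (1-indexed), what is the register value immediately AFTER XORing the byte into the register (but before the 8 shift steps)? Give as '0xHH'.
Register before byte 3: 0xD9
Byte 3: 0xA8
0xD9 XOR 0xA8 = 0x71

Answer: 0x71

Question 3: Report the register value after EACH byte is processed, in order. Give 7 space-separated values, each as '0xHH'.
0xFA 0xD9 0x50 0xBD 0x6C 0xC9 0x47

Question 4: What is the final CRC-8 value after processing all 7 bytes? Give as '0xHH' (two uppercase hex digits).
Answer: 0x47

Derivation:
After byte 1 (0xFC): reg=0xFA
After byte 2 (0x0B): reg=0xD9
After byte 3 (0xA8): reg=0x50
After byte 4 (0x6F): reg=0xBD
After byte 5 (0xA9): reg=0x6C
After byte 6 (0x2E): reg=0xC9
After byte 7 (0x0A): reg=0x47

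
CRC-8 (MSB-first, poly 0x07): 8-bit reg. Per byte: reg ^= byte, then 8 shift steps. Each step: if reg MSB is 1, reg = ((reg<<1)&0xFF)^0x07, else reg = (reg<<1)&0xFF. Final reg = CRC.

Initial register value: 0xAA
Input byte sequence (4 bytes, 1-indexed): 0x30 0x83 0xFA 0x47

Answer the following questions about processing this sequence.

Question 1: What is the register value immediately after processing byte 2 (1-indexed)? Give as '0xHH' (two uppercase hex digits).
Answer: 0xE3

Derivation:
After byte 1 (0x30): reg=0xCF
After byte 2 (0x83): reg=0xE3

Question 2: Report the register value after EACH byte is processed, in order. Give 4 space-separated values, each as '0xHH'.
0xCF 0xE3 0x4F 0x38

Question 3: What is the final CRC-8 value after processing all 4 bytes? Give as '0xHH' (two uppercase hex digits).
Answer: 0x38

Derivation:
After byte 1 (0x30): reg=0xCF
After byte 2 (0x83): reg=0xE3
After byte 3 (0xFA): reg=0x4F
After byte 4 (0x47): reg=0x38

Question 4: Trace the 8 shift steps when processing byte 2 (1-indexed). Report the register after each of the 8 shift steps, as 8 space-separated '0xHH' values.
Answer: 0x98 0x37 0x6E 0xDC 0xBF 0x79 0xF2 0xE3

Derivation:
After byte 1 (0x30): reg=0xCF
Register before byte 2: 0xCF
After XOR with byte 0x83: 0x4C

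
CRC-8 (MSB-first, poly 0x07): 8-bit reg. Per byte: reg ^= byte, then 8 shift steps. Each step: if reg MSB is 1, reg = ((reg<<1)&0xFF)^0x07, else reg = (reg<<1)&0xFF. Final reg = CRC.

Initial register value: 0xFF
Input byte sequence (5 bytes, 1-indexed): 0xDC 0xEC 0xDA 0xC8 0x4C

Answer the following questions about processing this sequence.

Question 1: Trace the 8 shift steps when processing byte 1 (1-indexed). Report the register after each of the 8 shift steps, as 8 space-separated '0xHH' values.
Register before byte 1: 0xFF
After XOR with byte 0xDC: 0x23

Answer: 0x46 0x8C 0x1F 0x3E 0x7C 0xF8 0xF7 0xE9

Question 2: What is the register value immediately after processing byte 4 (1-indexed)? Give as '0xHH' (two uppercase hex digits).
Answer: 0x8E

Derivation:
After byte 1 (0xDC): reg=0xE9
After byte 2 (0xEC): reg=0x1B
After byte 3 (0xDA): reg=0x49
After byte 4 (0xC8): reg=0x8E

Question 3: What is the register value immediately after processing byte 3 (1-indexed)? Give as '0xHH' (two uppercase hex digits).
After byte 1 (0xDC): reg=0xE9
After byte 2 (0xEC): reg=0x1B
After byte 3 (0xDA): reg=0x49

Answer: 0x49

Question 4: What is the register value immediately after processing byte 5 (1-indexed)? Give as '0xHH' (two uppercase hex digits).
Answer: 0x40

Derivation:
After byte 1 (0xDC): reg=0xE9
After byte 2 (0xEC): reg=0x1B
After byte 3 (0xDA): reg=0x49
After byte 4 (0xC8): reg=0x8E
After byte 5 (0x4C): reg=0x40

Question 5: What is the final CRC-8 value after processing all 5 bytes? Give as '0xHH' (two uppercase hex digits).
After byte 1 (0xDC): reg=0xE9
After byte 2 (0xEC): reg=0x1B
After byte 3 (0xDA): reg=0x49
After byte 4 (0xC8): reg=0x8E
After byte 5 (0x4C): reg=0x40

Answer: 0x40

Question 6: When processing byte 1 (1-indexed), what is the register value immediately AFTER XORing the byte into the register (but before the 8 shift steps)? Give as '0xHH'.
Register before byte 1: 0xFF
Byte 1: 0xDC
0xFF XOR 0xDC = 0x23

Answer: 0x23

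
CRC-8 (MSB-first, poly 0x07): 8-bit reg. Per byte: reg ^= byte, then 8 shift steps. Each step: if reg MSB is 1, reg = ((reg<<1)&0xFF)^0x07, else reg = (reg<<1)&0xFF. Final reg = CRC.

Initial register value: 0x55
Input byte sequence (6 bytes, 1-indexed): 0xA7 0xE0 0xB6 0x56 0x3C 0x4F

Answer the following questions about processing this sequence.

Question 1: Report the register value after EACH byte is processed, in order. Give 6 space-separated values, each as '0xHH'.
0xD0 0x90 0xF2 0x75 0xF8 0x0C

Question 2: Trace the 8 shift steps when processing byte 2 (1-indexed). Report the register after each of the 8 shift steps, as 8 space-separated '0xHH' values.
After byte 1 (0xA7): reg=0xD0
Register before byte 2: 0xD0
After XOR with byte 0xE0: 0x30

Answer: 0x60 0xC0 0x87 0x09 0x12 0x24 0x48 0x90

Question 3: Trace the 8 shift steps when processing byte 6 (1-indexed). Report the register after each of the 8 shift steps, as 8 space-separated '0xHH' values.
Answer: 0x69 0xD2 0xA3 0x41 0x82 0x03 0x06 0x0C

Derivation:
After byte 1 (0xA7): reg=0xD0
After byte 2 (0xE0): reg=0x90
After byte 3 (0xB6): reg=0xF2
After byte 4 (0x56): reg=0x75
After byte 5 (0x3C): reg=0xF8
Register before byte 6: 0xF8
After XOR with byte 0x4F: 0xB7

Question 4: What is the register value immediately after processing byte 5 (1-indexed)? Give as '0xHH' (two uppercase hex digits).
Answer: 0xF8

Derivation:
After byte 1 (0xA7): reg=0xD0
After byte 2 (0xE0): reg=0x90
After byte 3 (0xB6): reg=0xF2
After byte 4 (0x56): reg=0x75
After byte 5 (0x3C): reg=0xF8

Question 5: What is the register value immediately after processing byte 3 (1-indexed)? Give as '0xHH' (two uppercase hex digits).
After byte 1 (0xA7): reg=0xD0
After byte 2 (0xE0): reg=0x90
After byte 3 (0xB6): reg=0xF2

Answer: 0xF2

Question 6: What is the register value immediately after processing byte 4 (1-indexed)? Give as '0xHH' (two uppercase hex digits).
After byte 1 (0xA7): reg=0xD0
After byte 2 (0xE0): reg=0x90
After byte 3 (0xB6): reg=0xF2
After byte 4 (0x56): reg=0x75

Answer: 0x75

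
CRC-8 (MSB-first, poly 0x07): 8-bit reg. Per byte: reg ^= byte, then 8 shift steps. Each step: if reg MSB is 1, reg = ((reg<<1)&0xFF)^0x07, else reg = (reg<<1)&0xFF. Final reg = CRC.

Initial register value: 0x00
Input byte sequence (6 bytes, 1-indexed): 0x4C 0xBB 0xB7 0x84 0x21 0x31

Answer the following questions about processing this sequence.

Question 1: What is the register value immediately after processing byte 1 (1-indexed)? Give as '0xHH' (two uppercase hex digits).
After byte 1 (0x4C): reg=0xE3

Answer: 0xE3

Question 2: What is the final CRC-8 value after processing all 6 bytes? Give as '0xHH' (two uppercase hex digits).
Answer: 0x95

Derivation:
After byte 1 (0x4C): reg=0xE3
After byte 2 (0xBB): reg=0x8F
After byte 3 (0xB7): reg=0xA8
After byte 4 (0x84): reg=0xC4
After byte 5 (0x21): reg=0xB5
After byte 6 (0x31): reg=0x95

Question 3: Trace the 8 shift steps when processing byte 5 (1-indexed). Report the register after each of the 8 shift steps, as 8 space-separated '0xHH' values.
Answer: 0xCD 0x9D 0x3D 0x7A 0xF4 0xEF 0xD9 0xB5

Derivation:
After byte 1 (0x4C): reg=0xE3
After byte 2 (0xBB): reg=0x8F
After byte 3 (0xB7): reg=0xA8
After byte 4 (0x84): reg=0xC4
Register before byte 5: 0xC4
After XOR with byte 0x21: 0xE5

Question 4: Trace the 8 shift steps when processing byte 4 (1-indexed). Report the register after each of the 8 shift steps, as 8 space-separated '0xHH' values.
Answer: 0x58 0xB0 0x67 0xCE 0x9B 0x31 0x62 0xC4

Derivation:
After byte 1 (0x4C): reg=0xE3
After byte 2 (0xBB): reg=0x8F
After byte 3 (0xB7): reg=0xA8
Register before byte 4: 0xA8
After XOR with byte 0x84: 0x2C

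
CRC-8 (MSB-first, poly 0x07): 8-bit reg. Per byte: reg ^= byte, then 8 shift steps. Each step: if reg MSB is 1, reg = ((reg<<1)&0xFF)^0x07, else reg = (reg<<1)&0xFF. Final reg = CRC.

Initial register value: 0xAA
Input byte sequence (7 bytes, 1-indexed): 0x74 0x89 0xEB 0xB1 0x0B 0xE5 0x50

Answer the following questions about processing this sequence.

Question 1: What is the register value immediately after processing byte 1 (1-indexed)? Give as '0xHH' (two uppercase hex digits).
After byte 1 (0x74): reg=0x14

Answer: 0x14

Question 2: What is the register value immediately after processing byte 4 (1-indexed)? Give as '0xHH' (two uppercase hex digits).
After byte 1 (0x74): reg=0x14
After byte 2 (0x89): reg=0xDA
After byte 3 (0xEB): reg=0x97
After byte 4 (0xB1): reg=0xF2

Answer: 0xF2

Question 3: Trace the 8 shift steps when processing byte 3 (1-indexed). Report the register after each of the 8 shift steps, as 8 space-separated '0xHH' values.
After byte 1 (0x74): reg=0x14
After byte 2 (0x89): reg=0xDA
Register before byte 3: 0xDA
After XOR with byte 0xEB: 0x31

Answer: 0x62 0xC4 0x8F 0x19 0x32 0x64 0xC8 0x97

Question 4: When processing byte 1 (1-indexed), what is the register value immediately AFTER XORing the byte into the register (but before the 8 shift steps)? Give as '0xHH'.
Answer: 0xDE

Derivation:
Register before byte 1: 0xAA
Byte 1: 0x74
0xAA XOR 0x74 = 0xDE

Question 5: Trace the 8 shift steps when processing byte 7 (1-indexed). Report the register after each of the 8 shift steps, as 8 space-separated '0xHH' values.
Answer: 0x98 0x37 0x6E 0xDC 0xBF 0x79 0xF2 0xE3

Derivation:
After byte 1 (0x74): reg=0x14
After byte 2 (0x89): reg=0xDA
After byte 3 (0xEB): reg=0x97
After byte 4 (0xB1): reg=0xF2
After byte 5 (0x0B): reg=0xE1
After byte 6 (0xE5): reg=0x1C
Register before byte 7: 0x1C
After XOR with byte 0x50: 0x4C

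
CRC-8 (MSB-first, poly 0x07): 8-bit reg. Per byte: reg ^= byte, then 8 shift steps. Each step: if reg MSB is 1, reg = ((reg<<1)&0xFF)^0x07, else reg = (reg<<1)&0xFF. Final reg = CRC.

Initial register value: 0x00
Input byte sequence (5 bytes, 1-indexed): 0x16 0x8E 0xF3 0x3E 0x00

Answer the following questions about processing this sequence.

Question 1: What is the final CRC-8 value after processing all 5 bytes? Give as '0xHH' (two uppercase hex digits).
Answer: 0x72

Derivation:
After byte 1 (0x16): reg=0x62
After byte 2 (0x8E): reg=0x8A
After byte 3 (0xF3): reg=0x68
After byte 4 (0x3E): reg=0xA5
After byte 5 (0x00): reg=0x72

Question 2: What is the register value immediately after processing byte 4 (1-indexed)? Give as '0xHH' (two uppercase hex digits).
Answer: 0xA5

Derivation:
After byte 1 (0x16): reg=0x62
After byte 2 (0x8E): reg=0x8A
After byte 3 (0xF3): reg=0x68
After byte 4 (0x3E): reg=0xA5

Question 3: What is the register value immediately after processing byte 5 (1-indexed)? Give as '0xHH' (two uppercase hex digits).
Answer: 0x72

Derivation:
After byte 1 (0x16): reg=0x62
After byte 2 (0x8E): reg=0x8A
After byte 3 (0xF3): reg=0x68
After byte 4 (0x3E): reg=0xA5
After byte 5 (0x00): reg=0x72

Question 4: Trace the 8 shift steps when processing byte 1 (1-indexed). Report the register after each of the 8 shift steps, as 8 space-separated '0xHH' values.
Register before byte 1: 0x00
After XOR with byte 0x16: 0x16

Answer: 0x2C 0x58 0xB0 0x67 0xCE 0x9B 0x31 0x62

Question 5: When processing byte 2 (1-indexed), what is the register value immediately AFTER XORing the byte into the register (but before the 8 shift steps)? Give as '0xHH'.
Answer: 0xEC

Derivation:
Register before byte 2: 0x62
Byte 2: 0x8E
0x62 XOR 0x8E = 0xEC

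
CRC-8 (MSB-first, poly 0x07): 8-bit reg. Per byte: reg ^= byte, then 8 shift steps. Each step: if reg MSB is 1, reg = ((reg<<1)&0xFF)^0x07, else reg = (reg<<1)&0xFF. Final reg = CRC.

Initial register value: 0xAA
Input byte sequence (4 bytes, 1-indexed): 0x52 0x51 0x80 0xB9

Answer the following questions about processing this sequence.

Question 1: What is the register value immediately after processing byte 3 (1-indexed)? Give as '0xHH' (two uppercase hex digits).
After byte 1 (0x52): reg=0xE6
After byte 2 (0x51): reg=0x0C
After byte 3 (0x80): reg=0xAD

Answer: 0xAD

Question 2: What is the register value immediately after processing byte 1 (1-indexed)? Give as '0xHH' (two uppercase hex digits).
After byte 1 (0x52): reg=0xE6

Answer: 0xE6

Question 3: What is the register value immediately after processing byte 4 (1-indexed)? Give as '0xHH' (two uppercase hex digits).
Answer: 0x6C

Derivation:
After byte 1 (0x52): reg=0xE6
After byte 2 (0x51): reg=0x0C
After byte 3 (0x80): reg=0xAD
After byte 4 (0xB9): reg=0x6C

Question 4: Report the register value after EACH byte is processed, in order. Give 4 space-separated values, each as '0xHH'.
0xE6 0x0C 0xAD 0x6C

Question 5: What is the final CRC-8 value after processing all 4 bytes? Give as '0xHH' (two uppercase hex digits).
Answer: 0x6C

Derivation:
After byte 1 (0x52): reg=0xE6
After byte 2 (0x51): reg=0x0C
After byte 3 (0x80): reg=0xAD
After byte 4 (0xB9): reg=0x6C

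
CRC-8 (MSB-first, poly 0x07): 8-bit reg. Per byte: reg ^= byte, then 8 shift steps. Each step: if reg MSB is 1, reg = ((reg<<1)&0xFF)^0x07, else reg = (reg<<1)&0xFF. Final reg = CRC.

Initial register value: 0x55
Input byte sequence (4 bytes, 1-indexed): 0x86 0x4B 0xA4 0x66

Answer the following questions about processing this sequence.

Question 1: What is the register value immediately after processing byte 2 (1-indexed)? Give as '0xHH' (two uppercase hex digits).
After byte 1 (0x86): reg=0x37
After byte 2 (0x4B): reg=0x73

Answer: 0x73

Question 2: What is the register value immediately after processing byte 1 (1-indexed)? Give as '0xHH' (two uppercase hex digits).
Answer: 0x37

Derivation:
After byte 1 (0x86): reg=0x37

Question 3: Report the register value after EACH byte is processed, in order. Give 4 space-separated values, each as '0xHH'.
0x37 0x73 0x2B 0xE4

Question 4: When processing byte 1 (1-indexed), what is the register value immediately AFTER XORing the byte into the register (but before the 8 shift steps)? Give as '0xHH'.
Answer: 0xD3

Derivation:
Register before byte 1: 0x55
Byte 1: 0x86
0x55 XOR 0x86 = 0xD3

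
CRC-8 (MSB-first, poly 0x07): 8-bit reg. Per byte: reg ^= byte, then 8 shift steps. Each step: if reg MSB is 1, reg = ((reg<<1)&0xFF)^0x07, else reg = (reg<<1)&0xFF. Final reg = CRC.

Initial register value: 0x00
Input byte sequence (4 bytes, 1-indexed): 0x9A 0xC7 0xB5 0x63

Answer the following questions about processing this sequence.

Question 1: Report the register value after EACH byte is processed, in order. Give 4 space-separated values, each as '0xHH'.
0xCF 0x38 0xAA 0x71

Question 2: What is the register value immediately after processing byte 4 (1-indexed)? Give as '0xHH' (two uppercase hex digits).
Answer: 0x71

Derivation:
After byte 1 (0x9A): reg=0xCF
After byte 2 (0xC7): reg=0x38
After byte 3 (0xB5): reg=0xAA
After byte 4 (0x63): reg=0x71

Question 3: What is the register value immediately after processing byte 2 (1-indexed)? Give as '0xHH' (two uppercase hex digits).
After byte 1 (0x9A): reg=0xCF
After byte 2 (0xC7): reg=0x38

Answer: 0x38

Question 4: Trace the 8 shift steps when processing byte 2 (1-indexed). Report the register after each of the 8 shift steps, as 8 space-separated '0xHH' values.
After byte 1 (0x9A): reg=0xCF
Register before byte 2: 0xCF
After XOR with byte 0xC7: 0x08

Answer: 0x10 0x20 0x40 0x80 0x07 0x0E 0x1C 0x38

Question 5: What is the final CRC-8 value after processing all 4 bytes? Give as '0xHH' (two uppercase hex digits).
After byte 1 (0x9A): reg=0xCF
After byte 2 (0xC7): reg=0x38
After byte 3 (0xB5): reg=0xAA
After byte 4 (0x63): reg=0x71

Answer: 0x71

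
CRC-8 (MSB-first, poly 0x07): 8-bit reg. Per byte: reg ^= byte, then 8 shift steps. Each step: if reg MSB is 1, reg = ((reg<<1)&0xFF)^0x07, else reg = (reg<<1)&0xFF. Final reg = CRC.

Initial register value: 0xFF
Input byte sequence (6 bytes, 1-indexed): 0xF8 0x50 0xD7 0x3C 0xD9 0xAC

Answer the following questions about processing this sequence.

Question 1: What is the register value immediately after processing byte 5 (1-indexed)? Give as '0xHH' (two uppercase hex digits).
Answer: 0xE8

Derivation:
After byte 1 (0xF8): reg=0x15
After byte 2 (0x50): reg=0xDC
After byte 3 (0xD7): reg=0x31
After byte 4 (0x3C): reg=0x23
After byte 5 (0xD9): reg=0xE8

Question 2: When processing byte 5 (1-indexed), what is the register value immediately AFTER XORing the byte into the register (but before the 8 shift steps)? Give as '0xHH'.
Answer: 0xFA

Derivation:
Register before byte 5: 0x23
Byte 5: 0xD9
0x23 XOR 0xD9 = 0xFA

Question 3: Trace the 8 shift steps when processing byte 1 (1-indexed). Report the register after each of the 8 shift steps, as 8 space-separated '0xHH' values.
Answer: 0x0E 0x1C 0x38 0x70 0xE0 0xC7 0x89 0x15

Derivation:
Register before byte 1: 0xFF
After XOR with byte 0xF8: 0x07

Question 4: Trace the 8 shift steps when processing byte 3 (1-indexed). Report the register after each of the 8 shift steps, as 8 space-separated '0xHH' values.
Answer: 0x16 0x2C 0x58 0xB0 0x67 0xCE 0x9B 0x31

Derivation:
After byte 1 (0xF8): reg=0x15
After byte 2 (0x50): reg=0xDC
Register before byte 3: 0xDC
After XOR with byte 0xD7: 0x0B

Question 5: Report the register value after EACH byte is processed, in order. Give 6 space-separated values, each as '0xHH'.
0x15 0xDC 0x31 0x23 0xE8 0xDB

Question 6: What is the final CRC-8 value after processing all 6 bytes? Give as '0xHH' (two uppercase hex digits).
Answer: 0xDB

Derivation:
After byte 1 (0xF8): reg=0x15
After byte 2 (0x50): reg=0xDC
After byte 3 (0xD7): reg=0x31
After byte 4 (0x3C): reg=0x23
After byte 5 (0xD9): reg=0xE8
After byte 6 (0xAC): reg=0xDB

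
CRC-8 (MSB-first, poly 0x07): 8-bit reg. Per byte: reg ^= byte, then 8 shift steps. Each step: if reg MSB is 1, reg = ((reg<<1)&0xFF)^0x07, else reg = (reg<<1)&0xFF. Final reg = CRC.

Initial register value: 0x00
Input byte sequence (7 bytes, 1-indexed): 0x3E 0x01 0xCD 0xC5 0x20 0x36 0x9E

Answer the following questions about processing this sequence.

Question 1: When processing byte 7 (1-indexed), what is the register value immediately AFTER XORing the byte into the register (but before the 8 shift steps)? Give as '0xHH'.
Answer: 0xD5

Derivation:
Register before byte 7: 0x4B
Byte 7: 0x9E
0x4B XOR 0x9E = 0xD5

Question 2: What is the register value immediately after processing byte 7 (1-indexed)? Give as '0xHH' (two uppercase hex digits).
Answer: 0x25

Derivation:
After byte 1 (0x3E): reg=0xBA
After byte 2 (0x01): reg=0x28
After byte 3 (0xCD): reg=0xB5
After byte 4 (0xC5): reg=0x57
After byte 5 (0x20): reg=0x42
After byte 6 (0x36): reg=0x4B
After byte 7 (0x9E): reg=0x25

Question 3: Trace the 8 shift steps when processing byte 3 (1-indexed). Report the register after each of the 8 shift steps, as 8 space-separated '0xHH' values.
After byte 1 (0x3E): reg=0xBA
After byte 2 (0x01): reg=0x28
Register before byte 3: 0x28
After XOR with byte 0xCD: 0xE5

Answer: 0xCD 0x9D 0x3D 0x7A 0xF4 0xEF 0xD9 0xB5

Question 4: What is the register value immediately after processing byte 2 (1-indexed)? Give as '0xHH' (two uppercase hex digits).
Answer: 0x28

Derivation:
After byte 1 (0x3E): reg=0xBA
After byte 2 (0x01): reg=0x28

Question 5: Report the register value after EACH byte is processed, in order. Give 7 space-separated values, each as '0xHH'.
0xBA 0x28 0xB5 0x57 0x42 0x4B 0x25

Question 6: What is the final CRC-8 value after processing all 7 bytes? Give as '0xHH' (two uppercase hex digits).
Answer: 0x25

Derivation:
After byte 1 (0x3E): reg=0xBA
After byte 2 (0x01): reg=0x28
After byte 3 (0xCD): reg=0xB5
After byte 4 (0xC5): reg=0x57
After byte 5 (0x20): reg=0x42
After byte 6 (0x36): reg=0x4B
After byte 7 (0x9E): reg=0x25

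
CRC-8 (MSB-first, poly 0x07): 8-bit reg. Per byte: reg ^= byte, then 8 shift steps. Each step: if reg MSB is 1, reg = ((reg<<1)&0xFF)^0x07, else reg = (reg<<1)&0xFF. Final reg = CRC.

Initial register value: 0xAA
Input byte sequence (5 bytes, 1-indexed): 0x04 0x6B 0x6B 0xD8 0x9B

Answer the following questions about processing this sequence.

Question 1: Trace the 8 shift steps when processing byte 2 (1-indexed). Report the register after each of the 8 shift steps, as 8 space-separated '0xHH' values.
Answer: 0x50 0xA0 0x47 0x8E 0x1B 0x36 0x6C 0xD8

Derivation:
After byte 1 (0x04): reg=0x43
Register before byte 2: 0x43
After XOR with byte 0x6B: 0x28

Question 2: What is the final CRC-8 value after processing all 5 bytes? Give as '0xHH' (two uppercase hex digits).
After byte 1 (0x04): reg=0x43
After byte 2 (0x6B): reg=0xD8
After byte 3 (0x6B): reg=0x10
After byte 4 (0xD8): reg=0x76
After byte 5 (0x9B): reg=0x8D

Answer: 0x8D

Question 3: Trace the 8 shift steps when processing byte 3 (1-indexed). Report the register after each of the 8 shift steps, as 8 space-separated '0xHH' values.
After byte 1 (0x04): reg=0x43
After byte 2 (0x6B): reg=0xD8
Register before byte 3: 0xD8
After XOR with byte 0x6B: 0xB3

Answer: 0x61 0xC2 0x83 0x01 0x02 0x04 0x08 0x10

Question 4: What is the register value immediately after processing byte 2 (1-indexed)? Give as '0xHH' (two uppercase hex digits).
Answer: 0xD8

Derivation:
After byte 1 (0x04): reg=0x43
After byte 2 (0x6B): reg=0xD8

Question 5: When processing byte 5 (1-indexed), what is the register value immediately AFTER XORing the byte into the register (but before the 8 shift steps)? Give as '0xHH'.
Answer: 0xED

Derivation:
Register before byte 5: 0x76
Byte 5: 0x9B
0x76 XOR 0x9B = 0xED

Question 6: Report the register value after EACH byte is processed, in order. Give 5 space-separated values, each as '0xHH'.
0x43 0xD8 0x10 0x76 0x8D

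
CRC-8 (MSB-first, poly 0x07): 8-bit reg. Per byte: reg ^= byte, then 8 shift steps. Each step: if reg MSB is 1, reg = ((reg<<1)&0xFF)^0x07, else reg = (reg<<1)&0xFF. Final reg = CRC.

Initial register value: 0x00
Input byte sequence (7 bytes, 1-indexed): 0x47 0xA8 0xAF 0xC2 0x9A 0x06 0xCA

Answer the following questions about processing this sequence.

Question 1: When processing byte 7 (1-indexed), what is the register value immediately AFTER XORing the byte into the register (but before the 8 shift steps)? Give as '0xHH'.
Register before byte 7: 0x44
Byte 7: 0xCA
0x44 XOR 0xCA = 0x8E

Answer: 0x8E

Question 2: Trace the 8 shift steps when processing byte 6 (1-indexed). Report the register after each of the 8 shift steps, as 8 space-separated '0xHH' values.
Answer: 0x59 0xB2 0x63 0xC6 0x8B 0x11 0x22 0x44

Derivation:
After byte 1 (0x47): reg=0xD2
After byte 2 (0xA8): reg=0x61
After byte 3 (0xAF): reg=0x64
After byte 4 (0xC2): reg=0x7B
After byte 5 (0x9A): reg=0xA9
Register before byte 6: 0xA9
After XOR with byte 0x06: 0xAF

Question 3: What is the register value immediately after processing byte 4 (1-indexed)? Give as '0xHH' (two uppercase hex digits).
Answer: 0x7B

Derivation:
After byte 1 (0x47): reg=0xD2
After byte 2 (0xA8): reg=0x61
After byte 3 (0xAF): reg=0x64
After byte 4 (0xC2): reg=0x7B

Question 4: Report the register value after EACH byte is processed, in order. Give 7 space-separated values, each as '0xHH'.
0xD2 0x61 0x64 0x7B 0xA9 0x44 0xA3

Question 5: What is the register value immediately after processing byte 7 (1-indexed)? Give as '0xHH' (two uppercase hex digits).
After byte 1 (0x47): reg=0xD2
After byte 2 (0xA8): reg=0x61
After byte 3 (0xAF): reg=0x64
After byte 4 (0xC2): reg=0x7B
After byte 5 (0x9A): reg=0xA9
After byte 6 (0x06): reg=0x44
After byte 7 (0xCA): reg=0xA3

Answer: 0xA3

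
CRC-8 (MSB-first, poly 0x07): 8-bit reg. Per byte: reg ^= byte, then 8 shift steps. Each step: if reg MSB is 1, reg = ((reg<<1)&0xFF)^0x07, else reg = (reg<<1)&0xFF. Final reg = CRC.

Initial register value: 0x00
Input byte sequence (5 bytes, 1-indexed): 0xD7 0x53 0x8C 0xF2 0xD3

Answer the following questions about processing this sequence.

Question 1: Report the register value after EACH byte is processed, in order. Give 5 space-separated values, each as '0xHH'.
0x2B 0x6F 0xA7 0xAC 0x7A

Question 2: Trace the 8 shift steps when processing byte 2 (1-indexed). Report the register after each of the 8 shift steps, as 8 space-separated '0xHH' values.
Answer: 0xF0 0xE7 0xC9 0x95 0x2D 0x5A 0xB4 0x6F

Derivation:
After byte 1 (0xD7): reg=0x2B
Register before byte 2: 0x2B
After XOR with byte 0x53: 0x78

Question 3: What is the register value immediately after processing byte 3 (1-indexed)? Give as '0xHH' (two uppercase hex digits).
After byte 1 (0xD7): reg=0x2B
After byte 2 (0x53): reg=0x6F
After byte 3 (0x8C): reg=0xA7

Answer: 0xA7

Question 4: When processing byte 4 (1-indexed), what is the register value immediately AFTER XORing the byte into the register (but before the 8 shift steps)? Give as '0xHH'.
Answer: 0x55

Derivation:
Register before byte 4: 0xA7
Byte 4: 0xF2
0xA7 XOR 0xF2 = 0x55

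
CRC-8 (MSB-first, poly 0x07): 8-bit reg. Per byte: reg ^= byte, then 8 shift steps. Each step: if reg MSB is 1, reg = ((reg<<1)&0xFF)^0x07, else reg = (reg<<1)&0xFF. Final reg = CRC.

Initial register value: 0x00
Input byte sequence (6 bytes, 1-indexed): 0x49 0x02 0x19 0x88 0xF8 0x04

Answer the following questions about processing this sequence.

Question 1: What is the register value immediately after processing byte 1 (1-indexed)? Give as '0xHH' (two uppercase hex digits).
After byte 1 (0x49): reg=0xF8

Answer: 0xF8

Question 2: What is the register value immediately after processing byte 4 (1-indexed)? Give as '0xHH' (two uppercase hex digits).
Answer: 0xB0

Derivation:
After byte 1 (0x49): reg=0xF8
After byte 2 (0x02): reg=0xE8
After byte 3 (0x19): reg=0xD9
After byte 4 (0x88): reg=0xB0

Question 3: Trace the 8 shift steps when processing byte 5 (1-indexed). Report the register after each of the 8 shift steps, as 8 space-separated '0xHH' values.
Answer: 0x90 0x27 0x4E 0x9C 0x3F 0x7E 0xFC 0xFF

Derivation:
After byte 1 (0x49): reg=0xF8
After byte 2 (0x02): reg=0xE8
After byte 3 (0x19): reg=0xD9
After byte 4 (0x88): reg=0xB0
Register before byte 5: 0xB0
After XOR with byte 0xF8: 0x48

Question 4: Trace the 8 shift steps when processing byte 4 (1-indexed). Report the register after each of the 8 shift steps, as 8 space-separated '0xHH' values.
After byte 1 (0x49): reg=0xF8
After byte 2 (0x02): reg=0xE8
After byte 3 (0x19): reg=0xD9
Register before byte 4: 0xD9
After XOR with byte 0x88: 0x51

Answer: 0xA2 0x43 0x86 0x0B 0x16 0x2C 0x58 0xB0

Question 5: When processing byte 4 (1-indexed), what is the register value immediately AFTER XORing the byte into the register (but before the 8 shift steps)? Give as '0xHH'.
Register before byte 4: 0xD9
Byte 4: 0x88
0xD9 XOR 0x88 = 0x51

Answer: 0x51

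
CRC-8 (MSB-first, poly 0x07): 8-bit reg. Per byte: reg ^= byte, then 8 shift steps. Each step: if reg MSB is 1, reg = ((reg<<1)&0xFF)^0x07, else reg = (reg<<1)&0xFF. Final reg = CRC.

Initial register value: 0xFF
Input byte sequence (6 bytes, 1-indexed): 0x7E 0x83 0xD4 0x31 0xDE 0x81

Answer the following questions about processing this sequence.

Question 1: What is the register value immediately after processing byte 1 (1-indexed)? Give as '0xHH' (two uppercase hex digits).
After byte 1 (0x7E): reg=0x8E

Answer: 0x8E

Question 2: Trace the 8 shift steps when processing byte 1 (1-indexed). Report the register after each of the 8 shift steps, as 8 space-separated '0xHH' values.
Register before byte 1: 0xFF
After XOR with byte 0x7E: 0x81

Answer: 0x05 0x0A 0x14 0x28 0x50 0xA0 0x47 0x8E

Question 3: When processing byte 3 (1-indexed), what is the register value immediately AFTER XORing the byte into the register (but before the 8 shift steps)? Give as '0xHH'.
Answer: 0xF7

Derivation:
Register before byte 3: 0x23
Byte 3: 0xD4
0x23 XOR 0xD4 = 0xF7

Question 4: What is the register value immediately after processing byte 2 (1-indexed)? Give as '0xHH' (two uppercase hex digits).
Answer: 0x23

Derivation:
After byte 1 (0x7E): reg=0x8E
After byte 2 (0x83): reg=0x23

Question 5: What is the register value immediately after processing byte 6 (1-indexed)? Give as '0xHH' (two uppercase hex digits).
After byte 1 (0x7E): reg=0x8E
After byte 2 (0x83): reg=0x23
After byte 3 (0xD4): reg=0xCB
After byte 4 (0x31): reg=0xE8
After byte 5 (0xDE): reg=0x82
After byte 6 (0x81): reg=0x09

Answer: 0x09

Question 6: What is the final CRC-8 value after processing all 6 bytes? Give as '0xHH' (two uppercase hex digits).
After byte 1 (0x7E): reg=0x8E
After byte 2 (0x83): reg=0x23
After byte 3 (0xD4): reg=0xCB
After byte 4 (0x31): reg=0xE8
After byte 5 (0xDE): reg=0x82
After byte 6 (0x81): reg=0x09

Answer: 0x09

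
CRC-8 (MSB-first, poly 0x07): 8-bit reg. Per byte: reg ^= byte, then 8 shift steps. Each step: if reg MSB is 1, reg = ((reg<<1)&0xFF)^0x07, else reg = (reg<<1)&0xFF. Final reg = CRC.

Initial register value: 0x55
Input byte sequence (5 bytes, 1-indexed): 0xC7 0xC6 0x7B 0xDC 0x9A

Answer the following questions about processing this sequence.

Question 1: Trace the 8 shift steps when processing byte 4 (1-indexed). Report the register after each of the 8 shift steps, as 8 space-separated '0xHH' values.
Answer: 0xAC 0x5F 0xBE 0x7B 0xF6 0xEB 0xD1 0xA5

Derivation:
After byte 1 (0xC7): reg=0xF7
After byte 2 (0xC6): reg=0x97
After byte 3 (0x7B): reg=0x8A
Register before byte 4: 0x8A
After XOR with byte 0xDC: 0x56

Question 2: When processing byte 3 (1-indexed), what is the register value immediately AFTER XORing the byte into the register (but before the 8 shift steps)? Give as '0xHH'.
Register before byte 3: 0x97
Byte 3: 0x7B
0x97 XOR 0x7B = 0xEC

Answer: 0xEC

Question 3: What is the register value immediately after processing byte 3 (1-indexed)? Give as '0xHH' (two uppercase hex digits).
Answer: 0x8A

Derivation:
After byte 1 (0xC7): reg=0xF7
After byte 2 (0xC6): reg=0x97
After byte 3 (0x7B): reg=0x8A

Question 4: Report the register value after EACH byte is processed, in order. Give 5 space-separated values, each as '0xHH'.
0xF7 0x97 0x8A 0xA5 0xBD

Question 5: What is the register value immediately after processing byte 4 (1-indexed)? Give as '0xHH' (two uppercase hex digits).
After byte 1 (0xC7): reg=0xF7
After byte 2 (0xC6): reg=0x97
After byte 3 (0x7B): reg=0x8A
After byte 4 (0xDC): reg=0xA5

Answer: 0xA5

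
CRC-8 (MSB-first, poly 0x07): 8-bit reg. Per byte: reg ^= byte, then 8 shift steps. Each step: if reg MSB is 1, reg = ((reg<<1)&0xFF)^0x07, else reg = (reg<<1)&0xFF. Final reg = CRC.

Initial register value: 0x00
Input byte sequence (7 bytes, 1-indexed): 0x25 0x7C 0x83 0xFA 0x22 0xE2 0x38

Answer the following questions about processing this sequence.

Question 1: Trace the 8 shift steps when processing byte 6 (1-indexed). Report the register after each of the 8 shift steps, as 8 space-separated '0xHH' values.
After byte 1 (0x25): reg=0xFB
After byte 2 (0x7C): reg=0x9C
After byte 3 (0x83): reg=0x5D
After byte 4 (0xFA): reg=0x7C
After byte 5 (0x22): reg=0x9D
Register before byte 6: 0x9D
After XOR with byte 0xE2: 0x7F

Answer: 0xFE 0xFB 0xF1 0xE5 0xCD 0x9D 0x3D 0x7A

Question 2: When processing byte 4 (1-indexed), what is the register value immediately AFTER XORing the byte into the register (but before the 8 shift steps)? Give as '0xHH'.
Answer: 0xA7

Derivation:
Register before byte 4: 0x5D
Byte 4: 0xFA
0x5D XOR 0xFA = 0xA7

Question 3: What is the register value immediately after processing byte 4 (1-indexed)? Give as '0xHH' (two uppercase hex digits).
After byte 1 (0x25): reg=0xFB
After byte 2 (0x7C): reg=0x9C
After byte 3 (0x83): reg=0x5D
After byte 4 (0xFA): reg=0x7C

Answer: 0x7C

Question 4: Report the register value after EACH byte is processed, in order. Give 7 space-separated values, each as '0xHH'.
0xFB 0x9C 0x5D 0x7C 0x9D 0x7A 0xC9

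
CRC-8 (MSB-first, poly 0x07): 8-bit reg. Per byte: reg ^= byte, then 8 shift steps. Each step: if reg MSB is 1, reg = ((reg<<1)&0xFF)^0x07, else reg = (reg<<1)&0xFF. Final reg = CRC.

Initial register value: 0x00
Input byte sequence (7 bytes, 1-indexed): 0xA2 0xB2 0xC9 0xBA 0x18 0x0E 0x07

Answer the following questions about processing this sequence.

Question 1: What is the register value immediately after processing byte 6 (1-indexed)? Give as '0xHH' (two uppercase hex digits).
After byte 1 (0xA2): reg=0x67
After byte 2 (0xB2): reg=0x25
After byte 3 (0xC9): reg=0x8A
After byte 4 (0xBA): reg=0x90
After byte 5 (0x18): reg=0xB1
After byte 6 (0x0E): reg=0x34

Answer: 0x34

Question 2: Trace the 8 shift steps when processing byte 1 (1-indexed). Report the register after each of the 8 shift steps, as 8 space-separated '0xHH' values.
Register before byte 1: 0x00
After XOR with byte 0xA2: 0xA2

Answer: 0x43 0x86 0x0B 0x16 0x2C 0x58 0xB0 0x67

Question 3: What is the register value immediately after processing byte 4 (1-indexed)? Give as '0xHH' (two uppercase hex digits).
Answer: 0x90

Derivation:
After byte 1 (0xA2): reg=0x67
After byte 2 (0xB2): reg=0x25
After byte 3 (0xC9): reg=0x8A
After byte 4 (0xBA): reg=0x90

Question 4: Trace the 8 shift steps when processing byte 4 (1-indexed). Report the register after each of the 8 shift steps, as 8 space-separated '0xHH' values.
Answer: 0x60 0xC0 0x87 0x09 0x12 0x24 0x48 0x90

Derivation:
After byte 1 (0xA2): reg=0x67
After byte 2 (0xB2): reg=0x25
After byte 3 (0xC9): reg=0x8A
Register before byte 4: 0x8A
After XOR with byte 0xBA: 0x30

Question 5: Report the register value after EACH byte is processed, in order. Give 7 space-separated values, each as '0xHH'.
0x67 0x25 0x8A 0x90 0xB1 0x34 0x99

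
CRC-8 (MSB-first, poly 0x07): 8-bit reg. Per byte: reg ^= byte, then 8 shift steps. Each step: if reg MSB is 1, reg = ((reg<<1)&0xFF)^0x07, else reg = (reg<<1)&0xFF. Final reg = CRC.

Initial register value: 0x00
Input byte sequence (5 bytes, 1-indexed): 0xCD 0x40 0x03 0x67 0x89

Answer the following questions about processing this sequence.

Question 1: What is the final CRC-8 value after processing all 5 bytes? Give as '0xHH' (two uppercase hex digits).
After byte 1 (0xCD): reg=0x6D
After byte 2 (0x40): reg=0xC3
After byte 3 (0x03): reg=0x4E
After byte 4 (0x67): reg=0xDF
After byte 5 (0x89): reg=0xA5

Answer: 0xA5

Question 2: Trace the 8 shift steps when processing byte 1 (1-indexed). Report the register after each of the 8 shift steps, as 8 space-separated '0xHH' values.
Answer: 0x9D 0x3D 0x7A 0xF4 0xEF 0xD9 0xB5 0x6D

Derivation:
Register before byte 1: 0x00
After XOR with byte 0xCD: 0xCD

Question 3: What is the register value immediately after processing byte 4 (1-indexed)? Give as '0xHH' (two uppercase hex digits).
After byte 1 (0xCD): reg=0x6D
After byte 2 (0x40): reg=0xC3
After byte 3 (0x03): reg=0x4E
After byte 4 (0x67): reg=0xDF

Answer: 0xDF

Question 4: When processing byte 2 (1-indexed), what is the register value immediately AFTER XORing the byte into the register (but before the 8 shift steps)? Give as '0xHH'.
Register before byte 2: 0x6D
Byte 2: 0x40
0x6D XOR 0x40 = 0x2D

Answer: 0x2D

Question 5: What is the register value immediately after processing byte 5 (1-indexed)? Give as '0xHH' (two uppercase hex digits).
Answer: 0xA5

Derivation:
After byte 1 (0xCD): reg=0x6D
After byte 2 (0x40): reg=0xC3
After byte 3 (0x03): reg=0x4E
After byte 4 (0x67): reg=0xDF
After byte 5 (0x89): reg=0xA5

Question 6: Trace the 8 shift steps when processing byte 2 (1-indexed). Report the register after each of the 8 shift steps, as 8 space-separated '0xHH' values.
After byte 1 (0xCD): reg=0x6D
Register before byte 2: 0x6D
After XOR with byte 0x40: 0x2D

Answer: 0x5A 0xB4 0x6F 0xDE 0xBB 0x71 0xE2 0xC3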